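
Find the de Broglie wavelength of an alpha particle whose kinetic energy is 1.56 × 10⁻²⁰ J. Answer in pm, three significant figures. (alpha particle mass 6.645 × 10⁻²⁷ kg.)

λ = 46.0 pm

p = √(2mKE) = √(2 × 6.645 × 10⁻²⁷ × 1.560 × 10⁻²⁰) = 1.440 × 10⁻²³ kg·m/s.
λ = h/p = 6.626 × 10⁻³⁴ / 1.440 × 10⁻²³ = 4.60 × 10⁻¹¹ m = 46.0 pm.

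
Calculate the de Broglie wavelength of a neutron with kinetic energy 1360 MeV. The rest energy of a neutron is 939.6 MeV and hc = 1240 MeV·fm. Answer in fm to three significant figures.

Total energy E = KE + m₀c² = 1360 + 939.6 = 2299.6 MeV.
(pc)² = E² − (m₀c²)² = (2299.6)² − (939.6)² = 4.405 × 10⁶ MeV², so pc = 2099 MeV.
λ = hc/(pc) = 1240 MeV·fm / 2099 MeV = 0.591 fm.

λ = 0.591 fm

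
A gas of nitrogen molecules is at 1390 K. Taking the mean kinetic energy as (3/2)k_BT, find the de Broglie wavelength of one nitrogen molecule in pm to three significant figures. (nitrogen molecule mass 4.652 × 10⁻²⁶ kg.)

λ = 12.8 pm

KE = (3/2)k_BT = 1.5 × 1.381 × 10⁻²³ × 1390 = 2.879 × 10⁻²⁰ J.
p = √(2mKE) = √(2 × 4.652 × 10⁻²⁶ × 2.879 × 10⁻²⁰) = 5.176 × 10⁻²³ kg·m/s.
λ = h/p = 1.28 × 10⁻¹¹ m = 12.8 pm.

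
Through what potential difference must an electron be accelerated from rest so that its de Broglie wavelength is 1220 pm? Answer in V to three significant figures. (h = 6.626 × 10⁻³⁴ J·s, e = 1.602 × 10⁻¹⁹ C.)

V = 1.01 V

p = h/λ = 6.626 × 10⁻³⁴ / 1.220 × 10⁻⁹ = 5.431 × 10⁻²⁵ kg·m/s.
KE = p²/(2m) = 1.619 × 10⁻¹⁹ J.
V = KE/e = 1.619 × 10⁻¹⁹ / (1.602 × 10⁻¹⁹) = 1.01 V.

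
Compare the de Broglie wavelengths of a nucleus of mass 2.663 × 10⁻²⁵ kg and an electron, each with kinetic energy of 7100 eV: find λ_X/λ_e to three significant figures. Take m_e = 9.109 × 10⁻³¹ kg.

λ_X/λ_e = 1.85 × 10⁻³

At fixed KE, p = √(2mKE) so λ = h/p ∝ 1/√m.
λ_X/λ_e = √(m_e/m_X) = √(9.109 × 10⁻³¹/2.663 × 10⁻²⁵) = √(3.421 × 10⁻⁶) = 1.85 × 10⁻³.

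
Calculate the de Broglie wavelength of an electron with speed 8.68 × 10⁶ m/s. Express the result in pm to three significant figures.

λ = 83.8 pm

p = mv = 9.109 × 10⁻³¹ × 8.68 × 10⁶ = 7.907 × 10⁻²⁴ kg·m/s.
λ = h/p = 6.626 × 10⁻³⁴ / 7.907 × 10⁻²⁴ = 8.38 × 10⁻¹¹ m = 83.8 pm.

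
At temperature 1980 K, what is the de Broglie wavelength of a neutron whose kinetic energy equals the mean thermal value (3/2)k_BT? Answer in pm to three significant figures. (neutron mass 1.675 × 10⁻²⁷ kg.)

KE = (3/2)k_BT = 1.5 × 1.381 × 10⁻²³ × 1980 = 4.102 × 10⁻²⁰ J.
p = √(2mKE) = √(2 × 1.675 × 10⁻²⁷ × 4.102 × 10⁻²⁰) = 1.172 × 10⁻²³ kg·m/s.
λ = h/p = 5.65 × 10⁻¹¹ m = 56.5 pm.

λ = 56.5 pm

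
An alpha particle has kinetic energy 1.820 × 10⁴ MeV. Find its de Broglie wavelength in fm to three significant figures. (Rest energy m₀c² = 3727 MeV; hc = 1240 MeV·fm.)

Total energy E = KE + m₀c² = 1.820 × 10⁴ + 3727 = 21927 MeV.
(pc)² = E² − (m₀c²)² = (21927)² − (3727)² = 4.669 × 10⁸ MeV², so pc = 2.161 × 10⁴ MeV.
λ = hc/(pc) = 1240 MeV·fm / 2.161 × 10⁴ MeV = 0.0574 fm.

λ = 0.0574 fm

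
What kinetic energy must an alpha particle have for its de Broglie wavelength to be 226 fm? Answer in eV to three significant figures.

p = h/λ = 6.626 × 10⁻³⁴ / 2.260 × 10⁻¹³ = 2.932 × 10⁻²¹ kg·m/s.
KE = p²/(2m) = (2.932 × 10⁻²¹)² / (2 × 6.645 × 10⁻²⁷) = 6.468 × 10⁻¹⁶ J = 4040 eV.

KE = 4040 eV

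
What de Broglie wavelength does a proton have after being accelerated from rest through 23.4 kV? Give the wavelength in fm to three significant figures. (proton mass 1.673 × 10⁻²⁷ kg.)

KE = eV = 1.602 × 10⁻¹⁹ × 2.340 × 10⁴ = 3.749 × 10⁻¹⁵ J.
p = √(2mKE) = √(2 × 1.673 × 10⁻²⁷ × 3.749 × 10⁻¹⁵) = 3.542 × 10⁻²¹ kg·m/s.
λ = h/p = 6.626 × 10⁻³⁴ / 3.542 × 10⁻²¹ = 1.87 × 10⁻¹³ m = 187 fm.

λ = 187 fm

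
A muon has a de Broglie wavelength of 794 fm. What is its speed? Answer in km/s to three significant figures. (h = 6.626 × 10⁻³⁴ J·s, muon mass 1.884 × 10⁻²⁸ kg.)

v = 4430 km/s

p = h/λ = 6.626 × 10⁻³⁴ / 7.940 × 10⁻¹³ = 8.345 × 10⁻²² kg·m/s.
v = p/m = 8.345 × 10⁻²² / 1.884 × 10⁻²⁸ = 4.43 × 10⁶ m/s = 4430 km/s.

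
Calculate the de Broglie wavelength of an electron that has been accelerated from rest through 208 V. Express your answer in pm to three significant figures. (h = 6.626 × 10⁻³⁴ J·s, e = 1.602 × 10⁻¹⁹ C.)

KE = eV = 1.602 × 10⁻¹⁹ × 208.0 = 3.332 × 10⁻¹⁷ J.
p = √(2mKE) = √(2 × 9.109 × 10⁻³¹ × 3.332 × 10⁻¹⁷) = 7.791 × 10⁻²⁴ kg·m/s.
λ = h/p = 6.626 × 10⁻³⁴ / 7.791 × 10⁻²⁴ = 8.50 × 10⁻¹¹ m = 85.0 pm.

λ = 85.0 pm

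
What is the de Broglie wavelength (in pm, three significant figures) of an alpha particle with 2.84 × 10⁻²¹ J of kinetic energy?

λ = 108 pm

p = √(2mKE) = √(2 × 6.645 × 10⁻²⁷ × 2.840 × 10⁻²¹) = 6.144 × 10⁻²⁴ kg·m/s.
λ = h/p = 6.626 × 10⁻³⁴ / 6.144 × 10⁻²⁴ = 1.08 × 10⁻¹⁰ m = 108 pm.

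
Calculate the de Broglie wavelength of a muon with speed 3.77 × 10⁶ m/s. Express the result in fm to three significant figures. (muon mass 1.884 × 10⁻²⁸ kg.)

λ = 933 fm

p = mv = 1.884 × 10⁻²⁸ × 3.77 × 10⁶ = 7.103 × 10⁻²² kg·m/s.
λ = h/p = 6.626 × 10⁻³⁴ / 7.103 × 10⁻²² = 9.33 × 10⁻¹³ m = 933 fm.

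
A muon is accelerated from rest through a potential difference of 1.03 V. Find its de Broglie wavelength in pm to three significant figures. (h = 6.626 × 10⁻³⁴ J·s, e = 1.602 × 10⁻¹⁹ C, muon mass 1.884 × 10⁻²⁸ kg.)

KE = eV = 1.602 × 10⁻¹⁹ × 1.030 = 1.650 × 10⁻¹⁹ J.
p = √(2mKE) = √(2 × 1.884 × 10⁻²⁸ × 1.650 × 10⁻¹⁹) = 7.885 × 10⁻²⁴ kg·m/s.
λ = h/p = 6.626 × 10⁻³⁴ / 7.885 × 10⁻²⁴ = 8.40 × 10⁻¹¹ m = 84.0 pm.

λ = 84.0 pm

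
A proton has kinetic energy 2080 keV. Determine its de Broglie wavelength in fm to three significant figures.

λ = 19.8 fm

KE = 2080 keV = 3.332 × 10⁻¹³ J.
p = √(2mKE) = √(2 × 1.673 × 10⁻²⁷ × 3.332 × 10⁻¹³) = 3.339 × 10⁻²⁰ kg·m/s.
λ = h/p = 6.626 × 10⁻³⁴ / 3.339 × 10⁻²⁰ = 1.98 × 10⁻¹⁴ m = 19.8 fm.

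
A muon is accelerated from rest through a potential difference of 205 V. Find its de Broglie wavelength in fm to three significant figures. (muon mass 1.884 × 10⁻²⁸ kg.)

KE = eV = 1.602 × 10⁻¹⁹ × 205.0 = 3.284 × 10⁻¹⁷ J.
p = √(2mKE) = √(2 × 1.884 × 10⁻²⁸ × 3.284 × 10⁻¹⁷) = 1.112 × 10⁻²² kg·m/s.
λ = h/p = 6.626 × 10⁻³⁴ / 1.112 × 10⁻²² = 5.96 × 10⁻¹² m = 5960 fm.

λ = 5960 fm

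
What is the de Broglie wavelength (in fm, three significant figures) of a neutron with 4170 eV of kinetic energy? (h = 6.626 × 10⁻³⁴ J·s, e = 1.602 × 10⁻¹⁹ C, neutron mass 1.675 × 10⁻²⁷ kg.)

λ = 443 fm

KE = 4170 eV = 6.680 × 10⁻¹⁶ J.
p = √(2mKE) = √(2 × 1.675 × 10⁻²⁷ × 6.680 × 10⁻¹⁶) = 1.496 × 10⁻²¹ kg·m/s.
λ = h/p = 6.626 × 10⁻³⁴ / 1.496 × 10⁻²¹ = 4.43 × 10⁻¹³ m = 443 fm.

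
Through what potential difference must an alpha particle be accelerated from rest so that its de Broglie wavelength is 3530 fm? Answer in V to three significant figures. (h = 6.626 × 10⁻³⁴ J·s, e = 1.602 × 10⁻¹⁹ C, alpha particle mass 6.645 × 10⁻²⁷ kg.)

V = 8.27 V

p = h/λ = 6.626 × 10⁻³⁴ / 3.530 × 10⁻¹² = 1.877 × 10⁻²² kg·m/s.
KE = p²/(2m) = 2.651 × 10⁻¹⁸ J.
V = KE/2e = 2.651 × 10⁻¹⁸ / (2 × 1.602 × 10⁻¹⁹) = 8.27 V.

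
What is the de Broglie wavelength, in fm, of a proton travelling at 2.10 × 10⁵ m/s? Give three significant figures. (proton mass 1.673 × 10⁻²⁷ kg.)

λ = 1890 fm

p = mv = 1.673 × 10⁻²⁷ × 2.10 × 10⁵ = 3.513 × 10⁻²² kg·m/s.
λ = h/p = 6.626 × 10⁻³⁴ / 3.513 × 10⁻²² = 1.89 × 10⁻¹² m = 1890 fm.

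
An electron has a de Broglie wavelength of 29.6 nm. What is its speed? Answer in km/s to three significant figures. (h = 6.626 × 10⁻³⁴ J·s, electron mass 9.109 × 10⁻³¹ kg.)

v = 24.6 km/s

p = h/λ = 6.626 × 10⁻³⁴ / 2.960 × 10⁻⁸ = 2.239 × 10⁻²⁶ kg·m/s.
v = p/m = 2.239 × 10⁻²⁶ / 9.109 × 10⁻³¹ = 2.46 × 10⁴ m/s = 24.6 km/s.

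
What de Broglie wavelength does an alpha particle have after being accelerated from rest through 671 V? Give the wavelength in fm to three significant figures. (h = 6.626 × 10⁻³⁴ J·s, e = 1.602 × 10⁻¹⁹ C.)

KE = 2eV = 2 × 1.602 × 10⁻¹⁹ × 671.0 = 2.150 × 10⁻¹⁶ J.
p = √(2mKE) = √(2 × 6.645 × 10⁻²⁷ × 2.150 × 10⁻¹⁶) = 1.690 × 10⁻²¹ kg·m/s.
λ = h/p = 6.626 × 10⁻³⁴ / 1.690 × 10⁻²¹ = 3.92 × 10⁻¹³ m = 392 fm.

λ = 392 fm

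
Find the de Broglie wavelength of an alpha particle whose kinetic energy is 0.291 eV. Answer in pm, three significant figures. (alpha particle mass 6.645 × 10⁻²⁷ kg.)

λ = 26.6 pm

KE = 0.291 eV = 4.662 × 10⁻²⁰ J.
p = √(2mKE) = √(2 × 6.645 × 10⁻²⁷ × 4.662 × 10⁻²⁰) = 2.489 × 10⁻²³ kg·m/s.
λ = h/p = 6.626 × 10⁻³⁴ / 2.489 × 10⁻²³ = 2.66 × 10⁻¹¹ m = 26.6 pm.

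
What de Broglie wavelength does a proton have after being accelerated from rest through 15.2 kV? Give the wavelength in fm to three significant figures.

KE = eV = 1.602 × 10⁻¹⁹ × 1.520 × 10⁴ = 2.435 × 10⁻¹⁵ J.
p = √(2mKE) = √(2 × 1.673 × 10⁻²⁷ × 2.435 × 10⁻¹⁵) = 2.854 × 10⁻²¹ kg·m/s.
λ = h/p = 6.626 × 10⁻³⁴ / 2.854 × 10⁻²¹ = 2.32 × 10⁻¹³ m = 232 fm.

λ = 232 fm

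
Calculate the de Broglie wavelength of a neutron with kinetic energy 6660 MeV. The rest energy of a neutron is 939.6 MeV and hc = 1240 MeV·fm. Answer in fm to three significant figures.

Total energy E = KE + m₀c² = 6660 + 939.6 = 7599.6 MeV.
(pc)² = E² − (m₀c²)² = (7599.6)² − (939.6)² = 5.687 × 10⁷ MeV², so pc = 7541 MeV.
λ = hc/(pc) = 1240 MeV·fm / 7541 MeV = 0.164 fm.

λ = 0.164 fm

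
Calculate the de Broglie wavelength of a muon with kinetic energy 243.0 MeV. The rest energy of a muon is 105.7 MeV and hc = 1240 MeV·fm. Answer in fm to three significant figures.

Total energy E = KE + m₀c² = 243.0 + 105.7 = 348.7 MeV.
(pc)² = E² − (m₀c²)² = (348.7)² − (105.7)² = 1.104 × 10⁵ MeV², so pc = 332.3 MeV.
λ = hc/(pc) = 1240 MeV·fm / 332.3 MeV = 3.73 fm.

λ = 3.73 fm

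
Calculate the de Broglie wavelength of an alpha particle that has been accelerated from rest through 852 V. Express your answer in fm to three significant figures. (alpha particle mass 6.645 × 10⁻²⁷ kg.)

λ = 348 fm

KE = 2eV = 2 × 1.602 × 10⁻¹⁹ × 852.0 = 2.730 × 10⁻¹⁶ J.
p = √(2mKE) = √(2 × 6.645 × 10⁻²⁷ × 2.730 × 10⁻¹⁶) = 1.905 × 10⁻²¹ kg·m/s.
λ = h/p = 6.626 × 10⁻³⁴ / 1.905 × 10⁻²¹ = 3.48 × 10⁻¹³ m = 348 fm.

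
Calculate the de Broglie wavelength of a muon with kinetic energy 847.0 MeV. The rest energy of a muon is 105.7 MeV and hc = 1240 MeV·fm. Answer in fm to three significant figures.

λ = 1.31 fm

Total energy E = KE + m₀c² = 847.0 + 105.7 = 952.7 MeV.
(pc)² = E² − (m₀c²)² = (952.7)² − (105.7)² = 8.965 × 10⁵ MeV², so pc = 946.8 MeV.
λ = hc/(pc) = 1240 MeV·fm / 946.8 MeV = 1.31 fm.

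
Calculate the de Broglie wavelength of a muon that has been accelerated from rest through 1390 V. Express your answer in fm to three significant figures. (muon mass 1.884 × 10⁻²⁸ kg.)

KE = eV = 1.602 × 10⁻¹⁹ × 1390 = 2.227 × 10⁻¹⁶ J.
p = √(2mKE) = √(2 × 1.884 × 10⁻²⁸ × 2.227 × 10⁻¹⁶) = 2.897 × 10⁻²² kg·m/s.
λ = h/p = 6.626 × 10⁻³⁴ / 2.897 × 10⁻²² = 2.29 × 10⁻¹² m = 2290 fm.

λ = 2290 fm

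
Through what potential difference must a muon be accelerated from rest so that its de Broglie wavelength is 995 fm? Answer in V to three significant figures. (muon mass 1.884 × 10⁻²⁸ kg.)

p = h/λ = 6.626 × 10⁻³⁴ / 9.950 × 10⁻¹³ = 6.659 × 10⁻²² kg·m/s.
KE = p²/(2m) = 1.177 × 10⁻¹⁵ J.
V = KE/e = 1.177 × 10⁻¹⁵ / (1.602 × 10⁻¹⁹) = 7350 V.

V = 7350 V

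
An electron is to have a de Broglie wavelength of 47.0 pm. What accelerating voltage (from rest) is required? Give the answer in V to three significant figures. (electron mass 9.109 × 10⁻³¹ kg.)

p = h/λ = 6.626 × 10⁻³⁴ / 4.700 × 10⁻¹¹ = 1.410 × 10⁻²³ kg·m/s.
KE = p²/(2m) = 1.091 × 10⁻¹⁶ J.
V = KE/e = 1.091 × 10⁻¹⁶ / (1.602 × 10⁻¹⁹) = 681 V.

V = 681 V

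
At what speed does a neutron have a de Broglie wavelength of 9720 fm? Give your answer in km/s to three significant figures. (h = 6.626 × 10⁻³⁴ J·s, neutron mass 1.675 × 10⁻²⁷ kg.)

v = 40.7 km/s

p = h/λ = 6.626 × 10⁻³⁴ / 9.720 × 10⁻¹² = 6.817 × 10⁻²³ kg·m/s.
v = p/m = 6.817 × 10⁻²³ / 1.675 × 10⁻²⁷ = 4.07 × 10⁴ m/s = 40.7 km/s.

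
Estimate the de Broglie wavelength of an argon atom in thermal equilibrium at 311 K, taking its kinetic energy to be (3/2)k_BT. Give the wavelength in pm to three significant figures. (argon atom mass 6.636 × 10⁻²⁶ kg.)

λ = 22.7 pm

KE = (3/2)k_BT = 1.5 × 1.381 × 10⁻²³ × 311 = 6.442 × 10⁻²¹ J.
p = √(2mKE) = √(2 × 6.636 × 10⁻²⁶ × 6.442 × 10⁻²¹) = 2.924 × 10⁻²³ kg·m/s.
λ = h/p = 2.27 × 10⁻¹¹ m = 22.7 pm.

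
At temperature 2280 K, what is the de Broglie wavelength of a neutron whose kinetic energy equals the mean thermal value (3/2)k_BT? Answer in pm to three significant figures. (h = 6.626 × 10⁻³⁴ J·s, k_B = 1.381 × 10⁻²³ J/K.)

λ = 52.7 pm

KE = (3/2)k_BT = 1.5 × 1.381 × 10⁻²³ × 2280 = 4.723 × 10⁻²⁰ J.
p = √(2mKE) = √(2 × 1.675 × 10⁻²⁷ × 4.723 × 10⁻²⁰) = 1.258 × 10⁻²³ kg·m/s.
λ = h/p = 5.27 × 10⁻¹¹ m = 52.7 pm.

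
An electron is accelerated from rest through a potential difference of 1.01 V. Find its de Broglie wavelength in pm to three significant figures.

KE = eV = 1.602 × 10⁻¹⁹ × 1.010 = 1.618 × 10⁻¹⁹ J.
p = √(2mKE) = √(2 × 9.109 × 10⁻³¹ × 1.618 × 10⁻¹⁹) = 5.429 × 10⁻²⁵ kg·m/s.
λ = h/p = 6.626 × 10⁻³⁴ / 5.429 × 10⁻²⁵ = 1.22 × 10⁻⁹ m = 1220 pm.

λ = 1220 pm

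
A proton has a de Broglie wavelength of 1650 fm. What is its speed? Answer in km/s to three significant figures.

p = h/λ = 6.626 × 10⁻³⁴ / 1.650 × 10⁻¹² = 4.016 × 10⁻²² kg·m/s.
v = p/m = 4.016 × 10⁻²² / 1.673 × 10⁻²⁷ = 2.40 × 10⁵ m/s = 240 km/s.

v = 240 km/s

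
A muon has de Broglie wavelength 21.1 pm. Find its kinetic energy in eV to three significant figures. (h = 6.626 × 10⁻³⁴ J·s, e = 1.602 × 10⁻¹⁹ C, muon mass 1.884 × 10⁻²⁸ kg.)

p = h/λ = 6.626 × 10⁻³⁴ / 2.110 × 10⁻¹¹ = 3.140 × 10⁻²³ kg·m/s.
KE = p²/(2m) = (3.140 × 10⁻²³)² / (2 × 1.884 × 10⁻²⁸) = 2.617 × 10⁻¹⁸ J = 16.3 eV.

KE = 16.3 eV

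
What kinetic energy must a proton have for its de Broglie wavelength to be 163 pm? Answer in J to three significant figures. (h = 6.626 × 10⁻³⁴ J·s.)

p = h/λ = 6.626 × 10⁻³⁴ / 1.630 × 10⁻¹⁰ = 4.065 × 10⁻²⁴ kg·m/s.
KE = p²/(2m) = (4.065 × 10⁻²⁴)² / (2 × 1.673 × 10⁻²⁷) = 4.939 × 10⁻²¹ J = 4.94 × 10⁻²¹ J.

KE = 4.94 × 10⁻²¹ J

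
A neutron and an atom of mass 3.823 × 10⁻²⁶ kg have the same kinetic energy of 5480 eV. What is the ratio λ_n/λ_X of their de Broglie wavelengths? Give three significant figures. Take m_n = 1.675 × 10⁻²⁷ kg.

At fixed KE, p = √(2mKE) so λ = h/p ∝ 1/√m.
λ_n/λ_X = √(m_X/m_n) = √(3.823 × 10⁻²⁶/1.675 × 10⁻²⁷) = √(22.82) = 4.78.

λ_n/λ_X = 4.78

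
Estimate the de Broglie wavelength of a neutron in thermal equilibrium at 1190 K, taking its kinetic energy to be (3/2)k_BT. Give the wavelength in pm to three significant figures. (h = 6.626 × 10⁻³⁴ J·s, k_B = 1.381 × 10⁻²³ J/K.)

KE = (3/2)k_BT = 1.5 × 1.381 × 10⁻²³ × 1190 = 2.465 × 10⁻²⁰ J.
p = √(2mKE) = √(2 × 1.675 × 10⁻²⁷ × 2.465 × 10⁻²⁰) = 9.087 × 10⁻²⁴ kg·m/s.
λ = h/p = 7.29 × 10⁻¹¹ m = 72.9 pm.

λ = 72.9 pm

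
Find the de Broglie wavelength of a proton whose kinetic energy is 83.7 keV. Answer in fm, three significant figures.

λ = 98.9 fm

KE = 83.7 keV = 1.341 × 10⁻¹⁴ J.
p = √(2mKE) = √(2 × 1.673 × 10⁻²⁷ × 1.341 × 10⁻¹⁴) = 6.698 × 10⁻²¹ kg·m/s.
λ = h/p = 6.626 × 10⁻³⁴ / 6.698 × 10⁻²¹ = 9.89 × 10⁻¹⁴ m = 98.9 fm.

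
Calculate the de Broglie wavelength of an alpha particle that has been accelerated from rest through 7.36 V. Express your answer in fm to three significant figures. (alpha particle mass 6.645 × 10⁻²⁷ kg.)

λ = 3740 fm

KE = 2eV = 2 × 1.602 × 10⁻¹⁹ × 7.360 = 2.358 × 10⁻¹⁸ J.
p = √(2mKE) = √(2 × 6.645 × 10⁻²⁷ × 2.358 × 10⁻¹⁸) = 1.770 × 10⁻²² kg·m/s.
λ = h/p = 6.626 × 10⁻³⁴ / 1.770 × 10⁻²² = 3.74 × 10⁻¹² m = 3740 fm.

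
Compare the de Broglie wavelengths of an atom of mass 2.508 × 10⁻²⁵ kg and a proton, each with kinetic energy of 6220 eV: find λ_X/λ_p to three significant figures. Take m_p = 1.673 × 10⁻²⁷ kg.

At fixed KE, p = √(2mKE) so λ = h/p ∝ 1/√m.
λ_X/λ_p = √(m_p/m_X) = √(1.673 × 10⁻²⁷/2.508 × 10⁻²⁵) = √(6.671 × 10⁻³) = 0.0817.

λ_X/λ_p = 0.0817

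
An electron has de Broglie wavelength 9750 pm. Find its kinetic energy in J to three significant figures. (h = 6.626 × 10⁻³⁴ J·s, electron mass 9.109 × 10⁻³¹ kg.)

p = h/λ = 6.626 × 10⁻³⁴ / 9.750 × 10⁻⁹ = 6.796 × 10⁻²⁶ kg·m/s.
KE = p²/(2m) = (6.796 × 10⁻²⁶)² / (2 × 9.109 × 10⁻³¹) = 2.535 × 10⁻²¹ J = 2.54 × 10⁻²¹ J.

KE = 2.54 × 10⁻²¹ J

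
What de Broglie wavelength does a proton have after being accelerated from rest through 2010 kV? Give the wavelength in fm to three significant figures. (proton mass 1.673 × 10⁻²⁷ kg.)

KE = eV = 1.602 × 10⁻¹⁹ × 2.010 × 10⁶ = 3.220 × 10⁻¹³ J.
p = √(2mKE) = √(2 × 1.673 × 10⁻²⁷ × 3.220 × 10⁻¹³) = 3.282 × 10⁻²⁰ kg·m/s.
λ = h/p = 6.626 × 10⁻³⁴ / 3.282 × 10⁻²⁰ = 2.02 × 10⁻¹⁴ m = 20.2 fm.

λ = 20.2 fm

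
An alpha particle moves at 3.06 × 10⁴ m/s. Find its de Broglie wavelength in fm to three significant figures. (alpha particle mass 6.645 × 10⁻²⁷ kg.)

p = mv = 6.645 × 10⁻²⁷ × 3.06 × 10⁴ = 2.033 × 10⁻²² kg·m/s.
λ = h/p = 6.626 × 10⁻³⁴ / 2.033 × 10⁻²² = 3.26 × 10⁻¹² m = 3260 fm.

λ = 3260 fm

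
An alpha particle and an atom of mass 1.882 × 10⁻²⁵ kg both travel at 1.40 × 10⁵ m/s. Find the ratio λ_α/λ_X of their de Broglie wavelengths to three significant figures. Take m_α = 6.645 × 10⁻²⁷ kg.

At fixed v, p = mv so λ = h/(mv) ∝ 1/m.
λ_α/λ_X = m_X/m_α = 1.882 × 10⁻²⁵/6.645 × 10⁻²⁷ = 28.3.

λ_α/λ_X = 28.3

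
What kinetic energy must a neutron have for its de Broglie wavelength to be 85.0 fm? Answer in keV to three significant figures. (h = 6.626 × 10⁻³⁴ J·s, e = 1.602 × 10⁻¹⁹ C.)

KE = 113 keV

p = h/λ = 6.626 × 10⁻³⁴ / 8.500 × 10⁻¹⁴ = 7.795 × 10⁻²¹ kg·m/s.
KE = p²/(2m) = (7.795 × 10⁻²¹)² / (2 × 1.675 × 10⁻²⁷) = 1.814 × 10⁻¹⁴ J = 113 keV.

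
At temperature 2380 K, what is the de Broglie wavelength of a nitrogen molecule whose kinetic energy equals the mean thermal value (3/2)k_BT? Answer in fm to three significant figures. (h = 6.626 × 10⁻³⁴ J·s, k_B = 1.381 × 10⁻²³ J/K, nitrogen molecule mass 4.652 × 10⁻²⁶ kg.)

λ = 9780 fm

KE = (3/2)k_BT = 1.5 × 1.381 × 10⁻²³ × 2380 = 4.930 × 10⁻²⁰ J.
p = √(2mKE) = √(2 × 4.652 × 10⁻²⁶ × 4.930 × 10⁻²⁰) = 6.773 × 10⁻²³ kg·m/s.
λ = h/p = 9.78 × 10⁻¹² m = 9780 fm.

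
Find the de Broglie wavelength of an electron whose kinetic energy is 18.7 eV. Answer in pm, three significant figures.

λ = 284 pm

KE = 18.7 eV = 2.996 × 10⁻¹⁸ J.
p = √(2mKE) = √(2 × 9.109 × 10⁻³¹ × 2.996 × 10⁻¹⁸) = 2.336 × 10⁻²⁴ kg·m/s.
λ = h/p = 6.626 × 10⁻³⁴ / 2.336 × 10⁻²⁴ = 2.84 × 10⁻¹⁰ m = 284 pm.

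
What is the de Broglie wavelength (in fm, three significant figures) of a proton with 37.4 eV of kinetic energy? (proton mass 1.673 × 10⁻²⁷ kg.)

KE = 37.4 eV = 5.991 × 10⁻¹⁸ J.
p = √(2mKE) = √(2 × 1.673 × 10⁻²⁷ × 5.991 × 10⁻¹⁸) = 1.416 × 10⁻²² kg·m/s.
λ = h/p = 6.626 × 10⁻³⁴ / 1.416 × 10⁻²² = 4.68 × 10⁻¹² m = 4680 fm.

λ = 4680 fm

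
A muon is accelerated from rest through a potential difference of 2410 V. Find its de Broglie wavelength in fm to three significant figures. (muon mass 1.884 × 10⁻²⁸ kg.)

KE = eV = 1.602 × 10⁻¹⁹ × 2410 = 3.861 × 10⁻¹⁶ J.
p = √(2mKE) = √(2 × 1.884 × 10⁻²⁸ × 3.861 × 10⁻¹⁶) = 3.814 × 10⁻²² kg·m/s.
λ = h/p = 6.626 × 10⁻³⁴ / 3.814 × 10⁻²² = 1.74 × 10⁻¹² m = 1740 fm.

λ = 1740 fm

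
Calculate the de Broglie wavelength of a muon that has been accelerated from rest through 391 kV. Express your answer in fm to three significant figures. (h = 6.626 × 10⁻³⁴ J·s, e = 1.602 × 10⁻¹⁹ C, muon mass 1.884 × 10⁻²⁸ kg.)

KE = eV = 1.602 × 10⁻¹⁹ × 3.910 × 10⁵ = 6.264 × 10⁻¹⁴ J.
p = √(2mKE) = √(2 × 1.884 × 10⁻²⁸ × 6.264 × 10⁻¹⁴) = 4.858 × 10⁻²¹ kg·m/s.
λ = h/p = 6.626 × 10⁻³⁴ / 4.858 × 10⁻²¹ = 1.36 × 10⁻¹³ m = 136 fm.

λ = 136 fm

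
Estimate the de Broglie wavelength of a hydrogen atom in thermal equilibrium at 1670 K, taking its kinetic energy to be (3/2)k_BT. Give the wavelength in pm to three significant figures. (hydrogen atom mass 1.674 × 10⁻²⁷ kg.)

KE = (3/2)k_BT = 1.5 × 1.381 × 10⁻²³ × 1670 = 3.459 × 10⁻²⁰ J.
p = √(2mKE) = √(2 × 1.674 × 10⁻²⁷ × 3.459 × 10⁻²⁰) = 1.076 × 10⁻²³ kg·m/s.
λ = h/p = 6.16 × 10⁻¹¹ m = 61.6 pm.

λ = 61.6 pm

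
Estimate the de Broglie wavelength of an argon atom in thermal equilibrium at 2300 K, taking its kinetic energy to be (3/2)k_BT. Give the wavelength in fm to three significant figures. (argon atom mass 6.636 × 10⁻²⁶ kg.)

λ = 8330 fm

KE = (3/2)k_BT = 1.5 × 1.381 × 10⁻²³ × 2300 = 4.764 × 10⁻²⁰ J.
p = √(2mKE) = √(2 × 6.636 × 10⁻²⁶ × 4.764 × 10⁻²⁰) = 7.952 × 10⁻²³ kg·m/s.
λ = h/p = 8.33 × 10⁻¹² m = 8330 fm.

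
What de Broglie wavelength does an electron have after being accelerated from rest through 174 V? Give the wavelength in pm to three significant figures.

KE = eV = 1.602 × 10⁻¹⁹ × 174.0 = 2.787 × 10⁻¹⁷ J.
p = √(2mKE) = √(2 × 9.109 × 10⁻³¹ × 2.787 × 10⁻¹⁷) = 7.126 × 10⁻²⁴ kg·m/s.
λ = h/p = 6.626 × 10⁻³⁴ / 7.126 × 10⁻²⁴ = 9.30 × 10⁻¹¹ m = 93.0 pm.

λ = 93.0 pm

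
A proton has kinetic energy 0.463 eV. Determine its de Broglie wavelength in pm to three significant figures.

λ = 42.1 pm

KE = 0.463 eV = 7.417 × 10⁻²⁰ J.
p = √(2mKE) = √(2 × 1.673 × 10⁻²⁷ × 7.417 × 10⁻²⁰) = 1.575 × 10⁻²³ kg·m/s.
λ = h/p = 6.626 × 10⁻³⁴ / 1.575 × 10⁻²³ = 4.21 × 10⁻¹¹ m = 42.1 pm.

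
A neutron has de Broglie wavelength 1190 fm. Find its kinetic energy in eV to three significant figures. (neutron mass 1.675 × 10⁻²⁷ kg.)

p = h/λ = 6.626 × 10⁻³⁴ / 1.190 × 10⁻¹² = 5.568 × 10⁻²² kg·m/s.
KE = p²/(2m) = (5.568 × 10⁻²²)² / (2 × 1.675 × 10⁻²⁷) = 9.255 × 10⁻¹⁷ J = 578 eV.

KE = 578 eV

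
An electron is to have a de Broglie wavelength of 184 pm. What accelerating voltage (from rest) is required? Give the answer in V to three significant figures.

V = 44.4 V

p = h/λ = 6.626 × 10⁻³⁴ / 1.840 × 10⁻¹⁰ = 3.601 × 10⁻²⁴ kg·m/s.
KE = p²/(2m) = 7.118 × 10⁻¹⁸ J.
V = KE/e = 7.118 × 10⁻¹⁸ / (1.602 × 10⁻¹⁹) = 44.4 V.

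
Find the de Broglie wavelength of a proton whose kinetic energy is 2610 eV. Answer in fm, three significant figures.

λ = 560 fm

KE = 2610 eV = 4.181 × 10⁻¹⁶ J.
p = √(2mKE) = √(2 × 1.673 × 10⁻²⁷ × 4.181 × 10⁻¹⁶) = 1.183 × 10⁻²¹ kg·m/s.
λ = h/p = 6.626 × 10⁻³⁴ / 1.183 × 10⁻²¹ = 5.60 × 10⁻¹³ m = 560 fm.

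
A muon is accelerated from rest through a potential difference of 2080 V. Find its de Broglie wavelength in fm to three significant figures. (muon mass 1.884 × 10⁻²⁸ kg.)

λ = 1870 fm

KE = eV = 1.602 × 10⁻¹⁹ × 2080 = 3.332 × 10⁻¹⁶ J.
p = √(2mKE) = √(2 × 1.884 × 10⁻²⁸ × 3.332 × 10⁻¹⁶) = 3.543 × 10⁻²² kg·m/s.
λ = h/p = 6.626 × 10⁻³⁴ / 3.543 × 10⁻²² = 1.87 × 10⁻¹² m = 1870 fm.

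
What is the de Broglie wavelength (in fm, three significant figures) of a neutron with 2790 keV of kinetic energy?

λ = 17.1 fm

KE = 2790 keV = 4.470 × 10⁻¹³ J.
p = √(2mKE) = √(2 × 1.675 × 10⁻²⁷ × 4.470 × 10⁻¹³) = 3.870 × 10⁻²⁰ kg·m/s.
λ = h/p = 6.626 × 10⁻³⁴ / 3.870 × 10⁻²⁰ = 1.71 × 10⁻¹⁴ m = 17.1 fm.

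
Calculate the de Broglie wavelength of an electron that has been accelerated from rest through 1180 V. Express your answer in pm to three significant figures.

λ = 35.7 pm

KE = eV = 1.602 × 10⁻¹⁹ × 1180 = 1.890 × 10⁻¹⁶ J.
p = √(2mKE) = √(2 × 9.109 × 10⁻³¹ × 1.890 × 10⁻¹⁶) = 1.856 × 10⁻²³ kg·m/s.
λ = h/p = 6.626 × 10⁻³⁴ / 1.856 × 10⁻²³ = 3.57 × 10⁻¹¹ m = 35.7 pm.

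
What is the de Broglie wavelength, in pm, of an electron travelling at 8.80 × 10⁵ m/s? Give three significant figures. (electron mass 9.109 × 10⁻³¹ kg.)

λ = 827 pm

p = mv = 9.109 × 10⁻³¹ × 8.80 × 10⁵ = 8.016 × 10⁻²⁵ kg·m/s.
λ = h/p = 6.626 × 10⁻³⁴ / 8.016 × 10⁻²⁵ = 8.27 × 10⁻¹⁰ m = 827 pm.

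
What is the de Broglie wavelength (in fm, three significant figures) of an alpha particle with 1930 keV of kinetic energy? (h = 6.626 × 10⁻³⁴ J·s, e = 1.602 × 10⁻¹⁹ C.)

λ = 10.3 fm

KE = 1930 keV = 3.092 × 10⁻¹³ J.
p = √(2mKE) = √(2 × 6.645 × 10⁻²⁷ × 3.092 × 10⁻¹³) = 6.410 × 10⁻²⁰ kg·m/s.
λ = h/p = 6.626 × 10⁻³⁴ / 6.410 × 10⁻²⁰ = 1.03 × 10⁻¹⁴ m = 10.3 fm.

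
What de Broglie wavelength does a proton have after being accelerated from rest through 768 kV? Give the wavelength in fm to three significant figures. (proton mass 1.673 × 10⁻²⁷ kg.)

KE = eV = 1.602 × 10⁻¹⁹ × 7.680 × 10⁵ = 1.230 × 10⁻¹³ J.
p = √(2mKE) = √(2 × 1.673 × 10⁻²⁷ × 1.230 × 10⁻¹³) = 2.029 × 10⁻²⁰ kg·m/s.
λ = h/p = 6.626 × 10⁻³⁴ / 2.029 × 10⁻²⁰ = 3.27 × 10⁻¹⁴ m = 32.7 fm.

λ = 32.7 fm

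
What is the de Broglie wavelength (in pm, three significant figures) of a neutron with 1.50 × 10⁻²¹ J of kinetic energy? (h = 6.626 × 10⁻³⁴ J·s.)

λ = 296 pm

p = √(2mKE) = √(2 × 1.675 × 10⁻²⁷ × 1.500 × 10⁻²¹) = 2.242 × 10⁻²⁴ kg·m/s.
λ = h/p = 6.626 × 10⁻³⁴ / 2.242 × 10⁻²⁴ = 2.96 × 10⁻¹⁰ m = 296 pm.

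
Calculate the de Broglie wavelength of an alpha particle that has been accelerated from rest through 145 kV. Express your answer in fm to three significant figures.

KE = 2eV = 2 × 1.602 × 10⁻¹⁹ × 1.450 × 10⁵ = 4.646 × 10⁻¹⁴ J.
p = √(2mKE) = √(2 × 6.645 × 10⁻²⁷ × 4.646 × 10⁻¹⁴) = 2.485 × 10⁻²⁰ kg·m/s.
λ = h/p = 6.626 × 10⁻³⁴ / 2.485 × 10⁻²⁰ = 2.67 × 10⁻¹⁴ m = 26.7 fm.

λ = 26.7 fm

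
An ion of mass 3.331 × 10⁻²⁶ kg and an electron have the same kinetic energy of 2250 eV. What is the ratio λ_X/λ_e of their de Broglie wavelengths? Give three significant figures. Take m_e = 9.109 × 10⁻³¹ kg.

λ_X/λ_e = 5.23 × 10⁻³

At fixed KE, p = √(2mKE) so λ = h/p ∝ 1/√m.
λ_X/λ_e = √(m_e/m_X) = √(9.109 × 10⁻³¹/3.331 × 10⁻²⁶) = √(2.735 × 10⁻⁵) = 5.23 × 10⁻³.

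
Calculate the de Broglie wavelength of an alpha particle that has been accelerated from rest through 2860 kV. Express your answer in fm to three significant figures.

KE = 2eV = 2 × 1.602 × 10⁻¹⁹ × 2.860 × 10⁶ = 9.163 × 10⁻¹³ J.
p = √(2mKE) = √(2 × 6.645 × 10⁻²⁷ × 9.163 × 10⁻¹³) = 1.104 × 10⁻¹⁹ kg·m/s.
λ = h/p = 6.626 × 10⁻³⁴ / 1.104 × 10⁻¹⁹ = 6.00 × 10⁻¹⁵ m = 6.00 fm.

λ = 6.00 fm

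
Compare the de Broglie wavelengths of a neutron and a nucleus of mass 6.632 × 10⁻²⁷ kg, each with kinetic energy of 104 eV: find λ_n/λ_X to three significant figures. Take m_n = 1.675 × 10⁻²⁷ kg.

At fixed KE, p = √(2mKE) so λ = h/p ∝ 1/√m.
λ_n/λ_X = √(m_X/m_n) = √(6.632 × 10⁻²⁷/1.675 × 10⁻²⁷) = √(3.959) = 1.99.

λ_n/λ_X = 1.99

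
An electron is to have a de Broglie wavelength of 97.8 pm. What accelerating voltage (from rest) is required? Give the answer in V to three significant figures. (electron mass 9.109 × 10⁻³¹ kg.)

V = 157 V

p = h/λ = 6.626 × 10⁻³⁴ / 9.780 × 10⁻¹¹ = 6.775 × 10⁻²⁴ kg·m/s.
KE = p²/(2m) = 2.520 × 10⁻¹⁷ J.
V = KE/e = 2.520 × 10⁻¹⁷ / (1.602 × 10⁻¹⁹) = 157 V.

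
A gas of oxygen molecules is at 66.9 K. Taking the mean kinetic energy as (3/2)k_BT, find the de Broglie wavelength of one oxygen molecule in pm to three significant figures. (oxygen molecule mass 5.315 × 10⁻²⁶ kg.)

λ = 54.6 pm

KE = (3/2)k_BT = 1.5 × 1.381 × 10⁻²³ × 66.9 = 1.386 × 10⁻²¹ J.
p = √(2mKE) = √(2 × 5.315 × 10⁻²⁶ × 1.386 × 10⁻²¹) = 1.214 × 10⁻²³ kg·m/s.
λ = h/p = 5.46 × 10⁻¹¹ m = 54.6 pm.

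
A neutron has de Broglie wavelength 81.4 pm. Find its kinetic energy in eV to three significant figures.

KE = 0.123 eV

p = h/λ = 6.626 × 10⁻³⁴ / 8.140 × 10⁻¹¹ = 8.140 × 10⁻²⁴ kg·m/s.
KE = p²/(2m) = (8.140 × 10⁻²⁴)² / (2 × 1.675 × 10⁻²⁷) = 1.978 × 10⁻²⁰ J = 0.123 eV.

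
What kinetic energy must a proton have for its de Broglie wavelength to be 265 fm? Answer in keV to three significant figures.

p = h/λ = 6.626 × 10⁻³⁴ / 2.650 × 10⁻¹³ = 2.500 × 10⁻²¹ kg·m/s.
KE = p²/(2m) = (2.500 × 10⁻²¹)² / (2 × 1.673 × 10⁻²⁷) = 1.868 × 10⁻¹⁵ J = 11.7 keV.

KE = 11.7 keV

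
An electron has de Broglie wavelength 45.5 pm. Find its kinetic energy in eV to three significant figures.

KE = 727 eV

p = h/λ = 6.626 × 10⁻³⁴ / 4.550 × 10⁻¹¹ = 1.456 × 10⁻²³ kg·m/s.
KE = p²/(2m) = (1.456 × 10⁻²³)² / (2 × 9.109 × 10⁻³¹) = 1.164 × 10⁻¹⁶ J = 727 eV.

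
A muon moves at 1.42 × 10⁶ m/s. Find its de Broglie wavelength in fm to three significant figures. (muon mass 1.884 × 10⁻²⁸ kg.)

λ = 2480 fm

p = mv = 1.884 × 10⁻²⁸ × 1.42 × 10⁶ = 2.675 × 10⁻²² kg·m/s.
λ = h/p = 6.626 × 10⁻³⁴ / 2.675 × 10⁻²² = 2.48 × 10⁻¹² m = 2480 fm.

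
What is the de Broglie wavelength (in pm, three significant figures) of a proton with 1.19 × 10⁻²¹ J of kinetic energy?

λ = 332 pm

p = √(2mKE) = √(2 × 1.673 × 10⁻²⁷ × 1.190 × 10⁻²¹) = 1.995 × 10⁻²⁴ kg·m/s.
λ = h/p = 6.626 × 10⁻³⁴ / 1.995 × 10⁻²⁴ = 3.32 × 10⁻¹⁰ m = 332 pm.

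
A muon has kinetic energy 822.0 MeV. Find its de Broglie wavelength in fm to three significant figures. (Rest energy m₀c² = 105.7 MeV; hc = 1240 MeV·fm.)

λ = 1.35 fm

Total energy E = KE + m₀c² = 822.0 + 105.7 = 927.7 MeV.
(pc)² = E² − (m₀c²)² = (927.7)² − (105.7)² = 8.495 × 10⁵ MeV², so pc = 921.7 MeV.
λ = hc/(pc) = 1240 MeV·fm / 921.7 MeV = 1.35 fm.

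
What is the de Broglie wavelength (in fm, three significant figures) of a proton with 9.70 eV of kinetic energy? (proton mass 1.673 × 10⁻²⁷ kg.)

λ = 9190 fm

KE = 9.70 eV = 1.554 × 10⁻¹⁸ J.
p = √(2mKE) = √(2 × 1.673 × 10⁻²⁷ × 1.554 × 10⁻¹⁸) = 7.211 × 10⁻²³ kg·m/s.
λ = h/p = 6.626 × 10⁻³⁴ / 7.211 × 10⁻²³ = 9.19 × 10⁻¹² m = 9190 fm.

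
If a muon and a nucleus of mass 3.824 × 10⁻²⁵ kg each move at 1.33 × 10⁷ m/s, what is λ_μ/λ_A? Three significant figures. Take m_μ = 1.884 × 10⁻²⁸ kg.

λ_μ/λ_A = 2030

At fixed v, p = mv so λ = h/(mv) ∝ 1/m.
λ_μ/λ_A = m_A/m_μ = 3.824 × 10⁻²⁵/1.884 × 10⁻²⁸ = 2030.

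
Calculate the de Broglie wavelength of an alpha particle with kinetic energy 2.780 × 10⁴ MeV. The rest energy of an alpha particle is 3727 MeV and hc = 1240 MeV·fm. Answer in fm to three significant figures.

Total energy E = KE + m₀c² = 2.780 × 10⁴ + 3727 = 31527 MeV.
(pc)² = E² − (m₀c²)² = (31527)² − (3727)² = 9.801 × 10⁸ MeV², so pc = 3.131 × 10⁴ MeV.
λ = hc/(pc) = 1240 MeV·fm / 3.131 × 10⁴ MeV = 0.0396 fm.

λ = 0.0396 fm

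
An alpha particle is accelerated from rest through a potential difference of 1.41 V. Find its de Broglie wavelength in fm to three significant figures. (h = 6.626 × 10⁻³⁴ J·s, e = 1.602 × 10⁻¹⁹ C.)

KE = 2eV = 2 × 1.602 × 10⁻¹⁹ × 1.410 = 4.518 × 10⁻¹⁹ J.
p = √(2mKE) = √(2 × 6.645 × 10⁻²⁷ × 4.518 × 10⁻¹⁹) = 7.749 × 10⁻²³ kg·m/s.
λ = h/p = 6.626 × 10⁻³⁴ / 7.749 × 10⁻²³ = 8.55 × 10⁻¹² m = 8550 fm.

λ = 8550 fm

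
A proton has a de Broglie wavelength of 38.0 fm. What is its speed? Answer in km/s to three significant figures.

p = h/λ = 6.626 × 10⁻³⁴ / 3.800 × 10⁻¹⁴ = 1.744 × 10⁻²⁰ kg·m/s.
v = p/m = 1.744 × 10⁻²⁰ / 1.673 × 10⁻²⁷ = 1.04 × 10⁷ m/s = 1.04 × 10⁴ km/s.

v = 1.04 × 10⁴ km/s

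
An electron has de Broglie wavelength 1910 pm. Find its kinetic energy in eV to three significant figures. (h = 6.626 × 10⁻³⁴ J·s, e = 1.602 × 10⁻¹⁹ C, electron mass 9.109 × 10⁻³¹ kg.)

p = h/λ = 6.626 × 10⁻³⁴ / 1.910 × 10⁻⁹ = 3.469 × 10⁻²⁵ kg·m/s.
KE = p²/(2m) = (3.469 × 10⁻²⁵)² / (2 × 9.109 × 10⁻³¹) = 6.606 × 10⁻²⁰ J = 0.412 eV.

KE = 0.412 eV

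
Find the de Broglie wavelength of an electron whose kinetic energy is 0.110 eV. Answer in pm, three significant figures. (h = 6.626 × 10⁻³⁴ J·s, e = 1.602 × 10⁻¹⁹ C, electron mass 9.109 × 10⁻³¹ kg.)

KE = 0.110 eV = 1.762 × 10⁻²⁰ J.
p = √(2mKE) = √(2 × 9.109 × 10⁻³¹ × 1.762 × 10⁻²⁰) = 1.792 × 10⁻²⁵ kg·m/s.
λ = h/p = 6.626 × 10⁻³⁴ / 1.792 × 10⁻²⁵ = 3.70 × 10⁻⁹ m = 3700 pm.

λ = 3700 pm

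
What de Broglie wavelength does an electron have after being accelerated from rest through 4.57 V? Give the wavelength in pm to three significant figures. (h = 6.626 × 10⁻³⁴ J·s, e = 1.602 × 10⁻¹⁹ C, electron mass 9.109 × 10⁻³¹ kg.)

λ = 574 pm

KE = eV = 1.602 × 10⁻¹⁹ × 4.570 = 7.321 × 10⁻¹⁹ J.
p = √(2mKE) = √(2 × 9.109 × 10⁻³¹ × 7.321 × 10⁻¹⁹) = 1.155 × 10⁻²⁴ kg·m/s.
λ = h/p = 6.626 × 10⁻³⁴ / 1.155 × 10⁻²⁴ = 5.74 × 10⁻¹⁰ m = 574 pm.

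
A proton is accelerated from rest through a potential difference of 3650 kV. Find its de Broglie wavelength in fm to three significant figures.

KE = eV = 1.602 × 10⁻¹⁹ × 3.650 × 10⁶ = 5.847 × 10⁻¹³ J.
p = √(2mKE) = √(2 × 1.673 × 10⁻²⁷ × 5.847 × 10⁻¹³) = 4.423 × 10⁻²⁰ kg·m/s.
λ = h/p = 6.626 × 10⁻³⁴ / 4.423 × 10⁻²⁰ = 1.50 × 10⁻¹⁴ m = 15.0 fm.

λ = 15.0 fm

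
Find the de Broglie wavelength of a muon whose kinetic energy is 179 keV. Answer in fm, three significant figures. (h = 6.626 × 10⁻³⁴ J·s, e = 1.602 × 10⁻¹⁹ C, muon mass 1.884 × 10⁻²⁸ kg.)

KE = 179 keV = 2.868 × 10⁻¹⁴ J.
p = √(2mKE) = √(2 × 1.884 × 10⁻²⁸ × 2.868 × 10⁻¹⁴) = 3.287 × 10⁻²¹ kg·m/s.
λ = h/p = 6.626 × 10⁻³⁴ / 3.287 × 10⁻²¹ = 2.02 × 10⁻¹³ m = 202 fm.

λ = 202 fm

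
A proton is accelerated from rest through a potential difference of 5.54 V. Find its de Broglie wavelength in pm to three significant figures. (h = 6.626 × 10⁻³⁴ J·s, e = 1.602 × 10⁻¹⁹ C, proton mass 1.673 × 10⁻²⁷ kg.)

λ = 12.2 pm

KE = eV = 1.602 × 10⁻¹⁹ × 5.540 = 8.875 × 10⁻¹⁹ J.
p = √(2mKE) = √(2 × 1.673 × 10⁻²⁷ × 8.875 × 10⁻¹⁹) = 5.449 × 10⁻²³ kg·m/s.
λ = h/p = 6.626 × 10⁻³⁴ / 5.449 × 10⁻²³ = 1.22 × 10⁻¹¹ m = 12.2 pm.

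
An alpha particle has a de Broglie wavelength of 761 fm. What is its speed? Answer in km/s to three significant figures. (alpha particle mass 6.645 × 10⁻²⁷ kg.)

v = 131 km/s

p = h/λ = 6.626 × 10⁻³⁴ / 7.610 × 10⁻¹³ = 8.707 × 10⁻²² kg·m/s.
v = p/m = 8.707 × 10⁻²² / 6.645 × 10⁻²⁷ = 1.31 × 10⁵ m/s = 131 km/s.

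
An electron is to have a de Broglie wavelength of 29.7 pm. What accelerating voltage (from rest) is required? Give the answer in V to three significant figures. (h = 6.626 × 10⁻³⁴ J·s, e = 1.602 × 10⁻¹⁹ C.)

p = h/λ = 6.626 × 10⁻³⁴ / 2.970 × 10⁻¹¹ = 2.231 × 10⁻²³ kg·m/s.
KE = p²/(2m) = 2.732 × 10⁻¹⁶ J.
V = KE/e = 2.732 × 10⁻¹⁶ / (1.602 × 10⁻¹⁹) = 1710 V.

V = 1710 V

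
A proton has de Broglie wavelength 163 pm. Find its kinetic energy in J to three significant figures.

p = h/λ = 6.626 × 10⁻³⁴ / 1.630 × 10⁻¹⁰ = 4.065 × 10⁻²⁴ kg·m/s.
KE = p²/(2m) = (4.065 × 10⁻²⁴)² / (2 × 1.673 × 10⁻²⁷) = 4.939 × 10⁻²¹ J = 4.94 × 10⁻²¹ J.

KE = 4.94 × 10⁻²¹ J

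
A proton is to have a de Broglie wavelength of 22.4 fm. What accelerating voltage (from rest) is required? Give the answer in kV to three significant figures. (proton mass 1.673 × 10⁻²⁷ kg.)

p = h/λ = 6.626 × 10⁻³⁴ / 2.240 × 10⁻¹⁴ = 2.958 × 10⁻²⁰ kg·m/s.
KE = p²/(2m) = 2.615 × 10⁻¹³ J.
V = KE/e = 2.615 × 10⁻¹³ / (1.602 × 10⁻¹⁹) = 1630 kV.

V = 1630 kV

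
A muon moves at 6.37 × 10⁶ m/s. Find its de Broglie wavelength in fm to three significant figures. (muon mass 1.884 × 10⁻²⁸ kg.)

p = mv = 1.884 × 10⁻²⁸ × 6.37 × 10⁶ = 1.200 × 10⁻²¹ kg·m/s.
λ = h/p = 6.626 × 10⁻³⁴ / 1.200 × 10⁻²¹ = 5.52 × 10⁻¹³ m = 552 fm.

λ = 552 fm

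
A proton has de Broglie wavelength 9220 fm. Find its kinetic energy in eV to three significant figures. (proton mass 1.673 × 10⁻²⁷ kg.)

KE = 9.64 eV

p = h/λ = 6.626 × 10⁻³⁴ / 9.220 × 10⁻¹² = 7.187 × 10⁻²³ kg·m/s.
KE = p²/(2m) = (7.187 × 10⁻²³)² / (2 × 1.673 × 10⁻²⁷) = 1.544 × 10⁻¹⁸ J = 9.64 eV.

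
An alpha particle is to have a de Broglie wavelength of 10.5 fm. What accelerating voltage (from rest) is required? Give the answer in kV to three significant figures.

V = 935 kV

p = h/λ = 6.626 × 10⁻³⁴ / 1.050 × 10⁻¹⁴ = 6.310 × 10⁻²⁰ kg·m/s.
KE = p²/(2m) = 2.996 × 10⁻¹³ J.
V = KE/2e = 2.996 × 10⁻¹³ / (2 × 1.602 × 10⁻¹⁹) = 935 kV.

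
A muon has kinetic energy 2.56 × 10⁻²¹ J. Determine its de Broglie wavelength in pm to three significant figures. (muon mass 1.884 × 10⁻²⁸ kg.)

λ = 675 pm

p = √(2mKE) = √(2 × 1.884 × 10⁻²⁸ × 2.560 × 10⁻²¹) = 9.821 × 10⁻²⁵ kg·m/s.
λ = h/p = 6.626 × 10⁻³⁴ / 9.821 × 10⁻²⁵ = 6.75 × 10⁻¹⁰ m = 675 pm.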